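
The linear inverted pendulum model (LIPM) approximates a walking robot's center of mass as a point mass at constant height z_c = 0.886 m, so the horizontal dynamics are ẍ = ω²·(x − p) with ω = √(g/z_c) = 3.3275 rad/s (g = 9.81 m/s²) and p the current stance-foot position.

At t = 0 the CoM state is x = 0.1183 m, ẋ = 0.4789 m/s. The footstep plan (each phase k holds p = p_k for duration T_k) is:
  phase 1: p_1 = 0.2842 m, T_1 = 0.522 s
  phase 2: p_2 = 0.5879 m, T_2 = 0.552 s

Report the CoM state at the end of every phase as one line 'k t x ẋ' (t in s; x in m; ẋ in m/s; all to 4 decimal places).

1 0.5220 0.1945 -0.1169
2 1.0740 -0.7854 -4.3799

phase 1: p=0.2842, T=0.522, ωT=1.736955, cosh=2.928039, sinh=2.751983; start (x,ẋ)=(0.118300, 0.478900) → end (x,ẋ)=(0.194509, -0.116946)
phase 2: p=0.5879, T=0.552, ωT=1.836780, cosh=3.217813, sinh=3.058483; start (x,ẋ)=(0.194509, -0.116946) → end (x,ẋ)=(-0.785450, -4.379891)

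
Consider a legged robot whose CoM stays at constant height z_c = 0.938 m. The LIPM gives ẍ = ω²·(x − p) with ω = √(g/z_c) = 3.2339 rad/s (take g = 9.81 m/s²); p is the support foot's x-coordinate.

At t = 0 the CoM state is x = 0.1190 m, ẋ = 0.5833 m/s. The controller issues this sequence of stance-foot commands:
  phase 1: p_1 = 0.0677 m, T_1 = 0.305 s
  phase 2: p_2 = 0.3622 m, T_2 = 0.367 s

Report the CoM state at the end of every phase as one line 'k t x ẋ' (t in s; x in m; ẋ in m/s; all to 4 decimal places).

1 0.3050 0.3542 1.0823
2 0.6720 0.8452 1.9000

phase 1: p=0.0677, T=0.305, ωT=0.986340, cosh=1.527170, sinh=1.154231; start (x,ẋ)=(0.119000, 0.583300) → end (x,ẋ)=(0.354233, 1.082284)
phase 2: p=0.3622, T=0.367, ωT=1.186841, cosh=1.790949, sinh=1.485765; start (x,ẋ)=(0.354233, 1.082284) → end (x,ẋ)=(0.845170, 1.900036)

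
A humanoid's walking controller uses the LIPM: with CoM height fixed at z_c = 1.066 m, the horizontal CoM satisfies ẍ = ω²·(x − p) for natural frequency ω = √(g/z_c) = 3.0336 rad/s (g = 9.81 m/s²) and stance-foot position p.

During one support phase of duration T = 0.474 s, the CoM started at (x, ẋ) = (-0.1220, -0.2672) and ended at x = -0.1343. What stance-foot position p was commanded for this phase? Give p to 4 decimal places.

ωT = 3.0336·0.474 = 1.437926; cosh(ωT) = 2.224686, sinh(ωT) = 1.987267
x(T) = p + (x₀−p)·cosh(ωT) + (ẋ₀/ω)·sinh(ωT) ⇒ p·(1 − cosh) = x(T) − x₀·cosh − (ẋ₀/ω)·sinh
numerator   = -0.1343 − (-0.1220)·2.224686 − (-0.2672/3.0336)·1.987267 = 0.312150
denominator = 1 − 2.224686 = -1.224686
p = 0.312150 / -1.224686 = -0.2549

p = -0.2549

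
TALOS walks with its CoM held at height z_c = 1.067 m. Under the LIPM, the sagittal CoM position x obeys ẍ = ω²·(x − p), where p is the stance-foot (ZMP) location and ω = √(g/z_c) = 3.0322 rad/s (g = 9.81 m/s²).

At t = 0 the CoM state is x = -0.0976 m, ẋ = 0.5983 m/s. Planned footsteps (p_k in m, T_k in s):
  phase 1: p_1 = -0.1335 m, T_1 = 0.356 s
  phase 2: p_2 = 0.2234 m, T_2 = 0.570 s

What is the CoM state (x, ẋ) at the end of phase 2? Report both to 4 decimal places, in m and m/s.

phase 1: p=-0.1335, T=0.356, ωT=1.079463, cosh=1.641439, sinh=1.301661; start (x,ẋ)=(-0.097600, 0.598300) → end (x,ẋ)=(0.182265, 1.123766)
phase 2: p=0.2234, T=0.570, ωT=1.728354, cosh=2.904477, sinh=2.726900; start (x,ẋ)=(0.182265, 1.123766) → end (x,ẋ)=(1.114545, 2.923832)

x = 1.1145, ẋ = 2.9238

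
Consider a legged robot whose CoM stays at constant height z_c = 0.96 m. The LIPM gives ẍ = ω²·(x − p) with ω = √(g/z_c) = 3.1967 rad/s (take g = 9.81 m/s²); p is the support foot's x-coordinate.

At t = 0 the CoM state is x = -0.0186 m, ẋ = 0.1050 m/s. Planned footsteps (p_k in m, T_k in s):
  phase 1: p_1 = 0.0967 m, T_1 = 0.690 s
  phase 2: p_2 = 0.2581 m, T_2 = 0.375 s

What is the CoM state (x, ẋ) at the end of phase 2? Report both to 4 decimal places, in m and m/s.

x = -1.2772, ẋ = -4.7365

phase 1: p=0.0967, T=0.690, ωT=2.205723, cosh=4.593491, sinh=4.483320; start (x,ẋ)=(-0.018600, 0.105000) → end (x,ẋ)=(-0.285669, -1.170143)
phase 2: p=0.2581, T=0.375, ωT=1.198762, cosh=1.808789, sinh=1.507222; start (x,ẋ)=(-0.285669, -1.170143) → end (x,ẋ)=(-1.277177, -4.736494)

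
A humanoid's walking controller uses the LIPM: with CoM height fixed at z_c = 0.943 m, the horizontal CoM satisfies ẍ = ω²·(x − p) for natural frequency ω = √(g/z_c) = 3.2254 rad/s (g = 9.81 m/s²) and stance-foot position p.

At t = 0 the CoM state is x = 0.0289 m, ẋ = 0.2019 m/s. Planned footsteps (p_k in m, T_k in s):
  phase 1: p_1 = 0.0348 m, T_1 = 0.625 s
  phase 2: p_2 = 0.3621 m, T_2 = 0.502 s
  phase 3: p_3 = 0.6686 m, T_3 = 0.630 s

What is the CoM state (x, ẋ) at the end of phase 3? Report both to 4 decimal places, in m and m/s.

phase 1: p=0.0348, T=0.625, ωT=2.015875, cosh=3.820249, sinh=3.687045; start (x,ẋ)=(0.028900, 0.201900) → end (x,ẋ)=(0.243058, 0.701144)
phase 2: p=0.3621, T=0.502, ωT=1.619151, cosh=2.623434, sinh=2.425367; start (x,ẋ)=(0.243058, 0.701144) → end (x,ẋ)=(0.577033, 0.908167)
phase 3: p=0.6686, T=0.630, ωT=2.032002, cosh=3.880209, sinh=3.749136; start (x,ẋ)=(0.577033, 0.908167) → end (x,ẋ)=(1.368934, 2.416603)

x = 1.3689, ẋ = 2.4166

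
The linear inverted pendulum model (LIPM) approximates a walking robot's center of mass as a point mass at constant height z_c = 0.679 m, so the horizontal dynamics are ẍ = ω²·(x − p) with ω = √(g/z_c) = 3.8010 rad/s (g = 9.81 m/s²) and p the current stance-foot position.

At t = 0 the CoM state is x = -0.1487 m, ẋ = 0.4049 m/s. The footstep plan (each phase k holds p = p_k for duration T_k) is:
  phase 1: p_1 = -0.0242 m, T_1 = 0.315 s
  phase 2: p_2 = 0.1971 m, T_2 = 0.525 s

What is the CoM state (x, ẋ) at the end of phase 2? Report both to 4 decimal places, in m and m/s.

x = -0.8556, ẋ = -3.8507

phase 1: p=-0.0242, T=0.315, ωT=1.197315, cosh=1.806609, sinh=1.504605; start (x,ẋ)=(-0.148700, 0.404900) → end (x,ẋ)=(-0.088845, 0.019480)
phase 2: p=0.1971, T=0.525, ωT=1.995525, cosh=3.746003, sinh=3.610061; start (x,ẋ)=(-0.088845, 0.019480) → end (x,ẋ)=(-0.855551, -3.850725)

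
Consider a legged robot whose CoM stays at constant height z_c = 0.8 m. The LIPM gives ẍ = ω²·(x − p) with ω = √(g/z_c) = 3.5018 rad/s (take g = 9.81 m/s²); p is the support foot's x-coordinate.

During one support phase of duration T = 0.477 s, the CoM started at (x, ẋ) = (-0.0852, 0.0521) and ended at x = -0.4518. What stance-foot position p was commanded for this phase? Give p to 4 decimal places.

p = 0.1459

ωT = 3.5018·0.477 = 1.670359; cosh(ωT) = 2.751126, sinh(ωT) = 2.562947
x(T) = p + (x₀−p)·cosh(ωT) + (ẋ₀/ω)·sinh(ωT) ⇒ p·(1 − cosh) = x(T) − x₀·cosh − (ẋ₀/ω)·sinh
numerator   = -0.4518 − (-0.0852)·2.751126 − (0.0521/3.5018)·2.562947 = -0.255536
denominator = 1 − 2.751126 = -1.751126
p = -0.255536 / -1.751126 = 0.1459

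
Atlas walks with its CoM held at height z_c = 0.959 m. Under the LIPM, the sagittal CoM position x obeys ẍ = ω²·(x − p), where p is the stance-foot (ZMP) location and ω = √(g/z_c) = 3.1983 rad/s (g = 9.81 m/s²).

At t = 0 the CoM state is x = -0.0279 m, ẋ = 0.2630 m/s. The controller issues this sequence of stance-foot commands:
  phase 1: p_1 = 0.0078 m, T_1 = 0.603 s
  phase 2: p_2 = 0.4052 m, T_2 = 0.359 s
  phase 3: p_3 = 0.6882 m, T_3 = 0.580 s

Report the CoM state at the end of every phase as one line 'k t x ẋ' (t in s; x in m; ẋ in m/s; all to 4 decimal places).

1 0.6030 0.1593 0.5393
2 0.9620 0.2176 -0.1793
3 1.5420 -1.0273 -5.2791

phase 1: p=0.0078, T=0.603, ωT=1.928575, cosh=3.512527, sinh=3.367172; start (x,ẋ)=(-0.027900, 0.263000) → end (x,ẋ)=(0.159289, 0.539333)
phase 2: p=0.4052, T=0.359, ωT=1.148190, cosh=1.734846, sinh=1.417635; start (x,ẋ)=(0.159289, 0.539333) → end (x,ẋ)=(0.217640, -0.179305)
phase 3: p=0.6882, T=0.580, ωT=1.855014, cosh=3.274119, sinh=3.117668; start (x,ẋ)=(0.217640, -0.179305) → end (x,ẋ)=(-1.027252, -5.279126)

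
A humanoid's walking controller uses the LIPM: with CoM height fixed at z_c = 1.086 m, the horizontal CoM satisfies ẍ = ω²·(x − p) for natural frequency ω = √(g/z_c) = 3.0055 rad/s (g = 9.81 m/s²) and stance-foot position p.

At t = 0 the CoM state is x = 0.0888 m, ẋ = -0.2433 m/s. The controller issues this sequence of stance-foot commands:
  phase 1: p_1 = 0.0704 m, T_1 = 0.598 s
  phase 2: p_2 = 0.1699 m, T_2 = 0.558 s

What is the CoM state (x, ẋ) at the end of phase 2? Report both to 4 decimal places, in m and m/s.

x = -1.1135, ẋ = -3.8106

phase 1: p=0.0704, T=0.598, ωT=1.797289, cosh=3.099508, sinh=2.933761; start (x,ẋ)=(0.088800, -0.243300) → end (x,ẋ)=(-0.110062, -0.591870)
phase 2: p=0.1699, T=0.558, ωT=1.677069, cosh=2.768387, sinh=2.581466; start (x,ẋ)=(-0.110062, -0.591870) → end (x,ẋ)=(-1.113507, -3.810634)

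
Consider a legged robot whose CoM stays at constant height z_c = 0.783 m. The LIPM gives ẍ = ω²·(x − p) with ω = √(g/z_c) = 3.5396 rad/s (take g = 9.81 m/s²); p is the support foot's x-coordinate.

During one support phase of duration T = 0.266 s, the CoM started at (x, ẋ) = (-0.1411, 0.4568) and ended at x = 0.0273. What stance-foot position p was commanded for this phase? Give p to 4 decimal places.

p = -0.2001

ωT = 3.5396·0.266 = 0.941534; cosh(ωT) = 1.476970, sinh(ωT) = 1.086941
x(T) = p + (x₀−p)·cosh(ωT) + (ẋ₀/ω)·sinh(ωT) ⇒ p·(1 − cosh) = x(T) − x₀·cosh − (ẋ₀/ω)·sinh
numerator   = 0.0273 − (-0.1411)·1.476970 − (0.4568/3.5396)·1.086941 = 0.095426
denominator = 1 − 1.476970 = -0.476970
p = 0.095426 / -0.476970 = -0.2001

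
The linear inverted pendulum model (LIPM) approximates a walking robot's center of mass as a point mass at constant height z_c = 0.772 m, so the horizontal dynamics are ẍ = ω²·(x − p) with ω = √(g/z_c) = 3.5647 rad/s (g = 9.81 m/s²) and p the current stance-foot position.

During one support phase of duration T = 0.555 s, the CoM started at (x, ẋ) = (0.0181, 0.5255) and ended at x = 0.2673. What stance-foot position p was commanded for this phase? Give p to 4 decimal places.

ωT = 3.5647·0.555 = 1.978409; cosh(ωT) = 3.684757, sinh(ωT) = 3.546468
x(T) = p + (x₀−p)·cosh(ωT) + (ẋ₀/ω)·sinh(ωT) ⇒ p·(1 − cosh) = x(T) − x₀·cosh − (ẋ₀/ω)·sinh
numerator   = 0.2673 − (0.0181)·3.684757 − (0.5255/3.5647)·3.546468 = -0.322206
denominator = 1 − 3.684757 = -2.684757
p = -0.322206 / -2.684757 = 0.1200

p = 0.1200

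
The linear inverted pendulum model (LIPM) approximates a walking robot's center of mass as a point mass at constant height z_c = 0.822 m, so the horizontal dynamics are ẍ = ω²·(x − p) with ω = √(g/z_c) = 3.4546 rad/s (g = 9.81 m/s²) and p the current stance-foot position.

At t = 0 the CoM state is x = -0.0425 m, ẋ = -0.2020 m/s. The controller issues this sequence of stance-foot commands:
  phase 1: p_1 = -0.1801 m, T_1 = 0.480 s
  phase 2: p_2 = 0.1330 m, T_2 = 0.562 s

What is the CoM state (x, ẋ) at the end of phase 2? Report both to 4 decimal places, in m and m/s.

x = 0.4697, ẋ = 1.2999

phase 1: p=-0.1801, T=0.480, ωT=1.658208, cosh=2.720187, sinh=2.529707; start (x,ẋ)=(-0.042500, -0.202000) → end (x,ẋ)=(0.046279, 0.653026)
phase 2: p=0.1330, T=0.562, ωT=1.941485, cosh=3.556292, sinh=3.412802; start (x,ẋ)=(0.046279, 0.653026) → end (x,ẋ)=(0.469719, 1.299920)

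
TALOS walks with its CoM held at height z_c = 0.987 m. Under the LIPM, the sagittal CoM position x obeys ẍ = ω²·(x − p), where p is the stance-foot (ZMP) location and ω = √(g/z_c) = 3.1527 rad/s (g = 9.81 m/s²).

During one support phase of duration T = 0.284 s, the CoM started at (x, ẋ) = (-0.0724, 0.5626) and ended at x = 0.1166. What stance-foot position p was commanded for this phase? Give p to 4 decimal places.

p = -0.0887

ωT = 3.1527·0.284 = 0.895367; cosh(ωT) = 1.428346, sinh(ωT) = 1.019888
x(T) = p + (x₀−p)·cosh(ωT) + (ẋ₀/ω)·sinh(ωT) ⇒ p·(1 − cosh) = x(T) − x₀·cosh − (ẋ₀/ω)·sinh
numerator   = 0.1166 − (-0.0724)·1.428346 − (0.5626/3.1527)·1.019888 = 0.038013
denominator = 1 − 1.428346 = -0.428346
p = 0.038013 / -0.428346 = -0.0887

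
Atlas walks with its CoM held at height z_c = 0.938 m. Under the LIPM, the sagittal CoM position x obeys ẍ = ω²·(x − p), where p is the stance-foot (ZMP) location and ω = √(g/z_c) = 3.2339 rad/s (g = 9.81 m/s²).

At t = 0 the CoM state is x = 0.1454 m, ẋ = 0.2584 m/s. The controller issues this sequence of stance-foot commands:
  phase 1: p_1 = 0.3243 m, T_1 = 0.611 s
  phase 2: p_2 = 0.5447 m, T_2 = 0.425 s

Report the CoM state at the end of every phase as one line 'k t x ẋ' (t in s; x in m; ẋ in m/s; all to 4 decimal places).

phase 1: p=0.3243, T=0.611, ωT=1.975913, cosh=3.675918, sinh=3.537283; start (x,ẋ)=(0.145400, 0.258400) → end (x,ẋ)=(-0.050680, -1.096619)
phase 2: p=0.5447, T=0.425, ωT=1.374408, cosh=2.102862, sinh=1.849872; start (x,ẋ)=(-0.050680, -1.096619) → end (x,ẋ)=(-1.334596, -5.867784)

1 0.6110 -0.0507 -1.0966
2 1.0360 -1.3346 -5.8678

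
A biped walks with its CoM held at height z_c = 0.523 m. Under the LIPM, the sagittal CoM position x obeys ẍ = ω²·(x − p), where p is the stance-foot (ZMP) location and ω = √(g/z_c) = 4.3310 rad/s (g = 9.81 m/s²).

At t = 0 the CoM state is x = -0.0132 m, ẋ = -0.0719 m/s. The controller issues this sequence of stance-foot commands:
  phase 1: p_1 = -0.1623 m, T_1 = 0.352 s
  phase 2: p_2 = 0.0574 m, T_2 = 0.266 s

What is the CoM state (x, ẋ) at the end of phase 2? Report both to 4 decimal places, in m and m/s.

x = 0.6437, ẋ = 2.7905

phase 1: p=-0.1623, T=0.352, ωT=1.524512, cosh=2.405314, sinh=2.187587; start (x,ẋ)=(-0.013200, -0.071900) → end (x,ẋ)=(0.160016, 1.239697)
phase 2: p=0.0574, T=0.266, ωT=1.152046, cosh=1.740325, sinh=1.424336; start (x,ẋ)=(0.160016, 1.239697) → end (x,ẋ)=(0.643684, 2.790492)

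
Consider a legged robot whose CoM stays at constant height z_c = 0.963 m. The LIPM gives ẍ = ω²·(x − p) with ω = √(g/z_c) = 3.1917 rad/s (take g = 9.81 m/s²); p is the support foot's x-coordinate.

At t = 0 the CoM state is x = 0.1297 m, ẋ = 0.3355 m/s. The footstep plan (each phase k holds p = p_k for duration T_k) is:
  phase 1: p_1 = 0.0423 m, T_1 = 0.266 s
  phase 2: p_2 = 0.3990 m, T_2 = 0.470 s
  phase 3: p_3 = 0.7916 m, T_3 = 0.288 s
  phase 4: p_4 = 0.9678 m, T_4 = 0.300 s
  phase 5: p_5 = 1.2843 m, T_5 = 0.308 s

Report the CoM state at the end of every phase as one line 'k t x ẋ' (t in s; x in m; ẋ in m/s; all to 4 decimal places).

1 0.2660 0.2635 0.7302
2 0.7360 0.5674 0.7968
3 1.0240 0.7290 0.4034
4 1.3240 0.7513 -0.2437
5 1.6320 0.3845 -2.3264

phase 1: p=0.0423, T=0.266, ωT=0.848992, cosh=1.382568, sinh=0.954722; start (x,ẋ)=(0.129700, 0.335500) → end (x,ẋ)=(0.263493, 0.730176)
phase 2: p=0.3990, T=0.470, ωT=1.500099, cosh=2.352620, sinh=2.129512; start (x,ẋ)=(0.263493, 0.730176) → end (x,ẋ)=(0.567380, 0.796820)
phase 3: p=0.7916, T=0.288, ωT=0.919210, cosh=1.453071, sinh=1.054237; start (x,ẋ)=(0.567380, 0.796820) → end (x,ẋ)=(0.728986, 0.403378)
phase 4: p=0.9678, T=0.300, ωT=0.957510, cosh=1.494524, sinh=1.110677; start (x,ẋ)=(0.728986, 0.403378) → end (x,ẋ)=(0.751258, -0.243723)
phase 5: p=1.2843, T=0.308, ωT=0.983044, cosh=1.523374, sinh=1.149204; start (x,ẋ)=(0.751258, -0.243723) → end (x,ẋ)=(0.384523, -2.326432)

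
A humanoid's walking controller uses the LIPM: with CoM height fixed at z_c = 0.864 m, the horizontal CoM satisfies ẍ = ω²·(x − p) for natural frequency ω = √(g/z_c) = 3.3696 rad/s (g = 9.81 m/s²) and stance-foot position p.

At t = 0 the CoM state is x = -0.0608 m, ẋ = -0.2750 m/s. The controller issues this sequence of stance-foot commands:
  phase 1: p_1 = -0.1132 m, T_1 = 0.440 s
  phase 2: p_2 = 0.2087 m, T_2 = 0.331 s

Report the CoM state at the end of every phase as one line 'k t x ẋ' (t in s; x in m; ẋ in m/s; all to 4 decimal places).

1 0.4400 -0.1623 -0.2680
2 0.7710 -0.5263 -2.1548

phase 1: p=-0.1132, T=0.440, ωT=1.482624, cosh=2.315765, sinh=2.088723; start (x,ẋ)=(-0.060800, -0.275000) → end (x,ẋ)=(-0.162319, -0.268036)
phase 2: p=0.2087, T=0.331, ωT=1.115338, cosh=1.689201, sinh=1.361397; start (x,ẋ)=(-0.162319, -0.268036) → end (x,ẋ)=(-0.526318, -2.154764)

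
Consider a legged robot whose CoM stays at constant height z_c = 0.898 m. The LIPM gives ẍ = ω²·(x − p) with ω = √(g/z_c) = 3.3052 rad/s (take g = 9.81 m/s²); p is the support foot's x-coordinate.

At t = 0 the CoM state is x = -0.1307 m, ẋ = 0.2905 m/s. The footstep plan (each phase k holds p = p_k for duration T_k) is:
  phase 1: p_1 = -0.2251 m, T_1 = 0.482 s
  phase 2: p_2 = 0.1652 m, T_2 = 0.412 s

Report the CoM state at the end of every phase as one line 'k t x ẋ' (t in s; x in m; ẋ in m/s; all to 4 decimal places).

phase 1: p=-0.2251, T=0.482, ωT=1.593106, cosh=2.561149, sinh=2.357856; start (x,ẋ)=(-0.130700, 0.290500) → end (x,ẋ)=(0.223909, 1.479691)
phase 2: p=0.1652, T=0.412, ωT=1.361742, cosh=2.079601, sinh=1.823387; start (x,ẋ)=(0.223909, 1.479691) → end (x,ẋ)=(1.103595, 3.430984)

1 0.4820 0.2239 1.4797
2 0.8940 1.1036 3.4310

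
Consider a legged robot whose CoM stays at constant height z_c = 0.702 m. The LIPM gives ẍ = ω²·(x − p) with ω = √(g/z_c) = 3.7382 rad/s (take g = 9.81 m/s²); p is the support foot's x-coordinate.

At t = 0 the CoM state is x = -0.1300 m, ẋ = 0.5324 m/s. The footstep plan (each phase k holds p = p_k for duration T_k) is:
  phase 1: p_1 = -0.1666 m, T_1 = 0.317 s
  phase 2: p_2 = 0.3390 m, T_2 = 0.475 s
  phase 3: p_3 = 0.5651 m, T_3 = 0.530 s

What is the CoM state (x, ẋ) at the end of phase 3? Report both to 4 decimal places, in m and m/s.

x = 1.4345, ẋ = 3.4135

phase 1: p=-0.1666, T=0.317, ωT=1.185009, cosh=1.788230, sinh=1.482487; start (x,ẋ)=(-0.130000, 0.532400) → end (x,ẋ)=(0.109987, 1.154885)
phase 2: p=0.3390, T=0.475, ωT=1.775645, cosh=3.036731, sinh=2.867357; start (x,ẋ)=(0.109987, 1.154885) → end (x,ẋ)=(0.529395, 1.052344)
phase 3: p=0.5651, T=0.530, ωT=1.981246, cosh=3.694835, sinh=3.556938; start (x,ẋ)=(0.529395, 1.052344) → end (x,ẋ)=(1.434494, 3.413489)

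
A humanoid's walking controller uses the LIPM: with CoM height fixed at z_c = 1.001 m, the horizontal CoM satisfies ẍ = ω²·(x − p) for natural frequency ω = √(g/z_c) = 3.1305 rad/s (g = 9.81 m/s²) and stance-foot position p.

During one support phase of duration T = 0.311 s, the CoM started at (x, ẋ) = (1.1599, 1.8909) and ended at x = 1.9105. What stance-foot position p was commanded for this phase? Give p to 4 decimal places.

p = 1.0328

ωT = 3.1305·0.311 = 0.973585; cosh(ωT) = 1.512573, sinh(ωT) = 1.134847
x(T) = p + (x₀−p)·cosh(ωT) + (ẋ₀/ω)·sinh(ωT) ⇒ p·(1 − cosh) = x(T) − x₀·cosh − (ẋ₀/ω)·sinh
numerator   = 1.9105 − (1.1599)·1.512573 − (1.8909/3.1305)·1.134847 = -0.529409
denominator = 1 − 1.512573 = -0.512573
p = -0.529409 / -0.512573 = 1.0328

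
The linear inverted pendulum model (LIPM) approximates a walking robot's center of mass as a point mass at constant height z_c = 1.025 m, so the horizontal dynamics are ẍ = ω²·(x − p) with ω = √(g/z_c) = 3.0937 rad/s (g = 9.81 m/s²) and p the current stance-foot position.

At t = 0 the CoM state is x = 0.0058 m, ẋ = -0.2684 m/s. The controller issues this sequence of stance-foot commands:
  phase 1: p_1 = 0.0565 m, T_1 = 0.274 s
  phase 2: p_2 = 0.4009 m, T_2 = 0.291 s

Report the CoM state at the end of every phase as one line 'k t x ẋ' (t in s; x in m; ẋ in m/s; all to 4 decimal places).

1 0.2740 -0.0962 -0.5202
2 0.5650 -0.4843 -2.3249

phase 1: p=0.0565, T=0.274, ωT=0.847674, cosh=1.381311, sinh=0.952900; start (x,ẋ)=(0.005800, -0.268400) → end (x,ẋ)=(-0.096203, -0.520207)
phase 2: p=0.4009, T=0.291, ωT=0.900267, cosh=1.433360, sinh=1.026899; start (x,ẋ)=(-0.096203, -0.520207) → end (x,ẋ)=(-0.484301, -2.324899)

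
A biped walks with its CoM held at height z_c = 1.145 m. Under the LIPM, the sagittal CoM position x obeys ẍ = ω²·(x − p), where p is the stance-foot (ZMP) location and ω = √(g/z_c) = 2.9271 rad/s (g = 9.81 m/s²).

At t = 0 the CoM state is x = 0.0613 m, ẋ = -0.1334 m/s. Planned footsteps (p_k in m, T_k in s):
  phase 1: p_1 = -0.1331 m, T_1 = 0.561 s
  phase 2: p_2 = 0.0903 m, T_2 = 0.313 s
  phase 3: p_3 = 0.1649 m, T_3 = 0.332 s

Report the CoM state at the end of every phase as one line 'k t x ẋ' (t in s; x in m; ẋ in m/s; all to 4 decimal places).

1 0.5610 0.2745 1.0572
2 0.8740 0.7366 2.0991
3 1.2060 1.8404 5.0654

phase 1: p=-0.1331, T=0.561, ωT=1.642103, cosh=2.679798, sinh=2.486225; start (x,ẋ)=(0.061300, -0.133400) → end (x,ẋ)=(0.274545, 1.057247)
phase 2: p=0.0903, T=0.313, ωT=0.916182, cosh=1.449886, sinh=1.049843; start (x,ẋ)=(0.274545, 1.057247) → end (x,ẋ)=(0.736630, 2.099073)
phase 3: p=0.1649, T=0.332, ωT=0.971797, cosh=1.510546, sinh=1.132144; start (x,ẋ)=(0.736630, 2.099073) → end (x,ẋ)=(1.840404, 5.065401)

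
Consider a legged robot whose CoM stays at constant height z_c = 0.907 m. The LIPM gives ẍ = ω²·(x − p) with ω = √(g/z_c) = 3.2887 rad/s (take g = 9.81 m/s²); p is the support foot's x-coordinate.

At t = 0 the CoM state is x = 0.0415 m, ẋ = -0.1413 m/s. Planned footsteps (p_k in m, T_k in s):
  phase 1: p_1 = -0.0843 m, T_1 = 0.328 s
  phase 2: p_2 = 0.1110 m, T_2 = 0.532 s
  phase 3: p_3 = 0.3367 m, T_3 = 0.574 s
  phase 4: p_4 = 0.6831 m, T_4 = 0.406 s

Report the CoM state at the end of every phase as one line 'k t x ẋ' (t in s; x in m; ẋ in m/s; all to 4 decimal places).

phase 1: p=-0.0843, T=0.328, ωT=1.078694, cosh=1.640437, sinh=1.300398; start (x,ẋ)=(0.041500, -0.141300) → end (x,ẋ)=(0.066195, 0.306205)
phase 2: p=0.1110, T=0.532, ωT=1.749588, cosh=2.963040, sinh=2.789195; start (x,ẋ)=(0.066195, 0.306205) → end (x,ẋ)=(0.237938, 0.496309)
phase 3: p=0.3367, T=0.574, ωT=1.887714, cosh=3.377835, sinh=3.226418; start (x,ẋ)=(0.237938, 0.496309) → end (x,ẋ)=(0.490007, 0.628512)
phase 4: p=0.6831, T=0.406, ωT=1.335212, cosh=2.031952, sinh=1.768850; start (x,ẋ)=(0.490007, 0.628512) → end (x,ẋ)=(0.628794, 0.153844)

1 0.3280 0.0662 0.3062
2 0.8600 0.2379 0.4963
3 1.4340 0.4900 0.6285
4 1.8400 0.6288 0.1538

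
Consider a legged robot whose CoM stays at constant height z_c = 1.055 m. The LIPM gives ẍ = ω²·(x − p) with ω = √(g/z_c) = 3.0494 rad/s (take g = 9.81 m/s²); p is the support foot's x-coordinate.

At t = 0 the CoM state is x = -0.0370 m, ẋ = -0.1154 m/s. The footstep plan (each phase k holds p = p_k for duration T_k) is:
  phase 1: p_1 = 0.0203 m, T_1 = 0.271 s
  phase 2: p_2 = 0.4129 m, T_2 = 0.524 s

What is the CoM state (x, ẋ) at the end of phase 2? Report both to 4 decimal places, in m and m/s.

phase 1: p=0.0203, T=0.271, ωT=0.826387, cosh=1.361338, sinh=0.923711; start (x,ẋ)=(-0.037000, -0.115400) → end (x,ẋ)=(-0.092661, -0.318499)
phase 2: p=0.4129, T=0.524, ωT=1.597886, cosh=2.572447, sinh=2.370123; start (x,ẋ)=(-0.092661, -0.318499) → end (x,ẋ)=(-1.135180, -4.473242)

x = -1.1352, ẋ = -4.4732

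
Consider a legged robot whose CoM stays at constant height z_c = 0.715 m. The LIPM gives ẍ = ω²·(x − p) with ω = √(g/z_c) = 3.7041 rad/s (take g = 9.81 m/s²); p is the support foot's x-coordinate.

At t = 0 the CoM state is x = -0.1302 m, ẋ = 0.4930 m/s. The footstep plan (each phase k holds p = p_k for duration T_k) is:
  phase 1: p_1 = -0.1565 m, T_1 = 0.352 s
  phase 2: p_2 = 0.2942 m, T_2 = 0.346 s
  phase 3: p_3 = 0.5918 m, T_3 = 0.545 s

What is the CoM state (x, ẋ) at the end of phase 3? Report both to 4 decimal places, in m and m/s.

phase 1: p=-0.1565, T=0.352, ωT=1.303843, cosh=1.977456, sinh=1.705970; start (x,ẋ)=(-0.130200, 0.493000) → end (x,ẋ)=(0.122564, 1.141078)
phase 2: p=0.2942, T=0.346, ωT=1.281619, cosh=1.940027, sinh=1.662439; start (x,ẋ)=(0.122564, 1.141078) → end (x,ẋ)=(0.473350, 1.156817)
phase 3: p=0.5918, T=0.545, ωT=2.018735, cosh=3.830807, sinh=3.697984; start (x,ẋ)=(0.473350, 1.156817) → end (x,ẋ)=(1.292948, 2.809050)

x = 1.2929, ẋ = 2.8090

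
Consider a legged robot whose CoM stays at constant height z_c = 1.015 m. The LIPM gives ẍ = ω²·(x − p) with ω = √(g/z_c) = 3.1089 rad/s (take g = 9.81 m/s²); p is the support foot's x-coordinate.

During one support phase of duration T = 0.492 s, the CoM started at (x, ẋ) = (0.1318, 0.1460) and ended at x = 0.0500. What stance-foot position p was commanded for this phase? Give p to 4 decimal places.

p = 0.2625

ωT = 3.1089·0.492 = 1.529579; cosh(ωT) = 2.416429, sinh(ωT) = 2.199803
x(T) = p + (x₀−p)·cosh(ωT) + (ẋ₀/ω)·sinh(ωT) ⇒ p·(1 − cosh) = x(T) − x₀·cosh − (ẋ₀/ω)·sinh
numerator   = 0.0500 − (0.1318)·2.416429 − (0.1460/3.1089)·2.199803 = -0.371792
denominator = 1 − 2.416429 = -1.416429
p = -0.371792 / -1.416429 = 0.2625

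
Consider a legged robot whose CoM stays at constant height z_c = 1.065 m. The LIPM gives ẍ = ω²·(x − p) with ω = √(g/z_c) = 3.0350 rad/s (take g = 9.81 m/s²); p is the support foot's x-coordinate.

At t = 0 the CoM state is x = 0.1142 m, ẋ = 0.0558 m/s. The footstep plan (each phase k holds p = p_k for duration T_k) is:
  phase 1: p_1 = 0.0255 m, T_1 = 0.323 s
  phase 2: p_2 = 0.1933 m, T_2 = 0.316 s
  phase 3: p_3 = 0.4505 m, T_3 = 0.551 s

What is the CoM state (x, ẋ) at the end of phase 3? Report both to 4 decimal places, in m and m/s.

x = 0.5535, ẋ = 0.4901

phase 1: p=0.0255, T=0.323, ωT=0.980305, cosh=1.520233, sinh=1.145036; start (x,ẋ)=(0.114200, 0.055800) → end (x,ẋ)=(0.181397, 0.393078)
phase 2: p=0.1933, T=0.316, ωT=0.959060, cosh=1.496248, sinh=1.112995; start (x,ẋ)=(0.181397, 0.393078) → end (x,ẋ)=(0.319639, 0.547933)
phase 3: p=0.4505, T=0.551, ωT=1.672285, cosh=2.756069, sinh=2.568251; start (x,ẋ)=(0.319639, 0.547933) → end (x,ẋ)=(0.553506, 0.490129)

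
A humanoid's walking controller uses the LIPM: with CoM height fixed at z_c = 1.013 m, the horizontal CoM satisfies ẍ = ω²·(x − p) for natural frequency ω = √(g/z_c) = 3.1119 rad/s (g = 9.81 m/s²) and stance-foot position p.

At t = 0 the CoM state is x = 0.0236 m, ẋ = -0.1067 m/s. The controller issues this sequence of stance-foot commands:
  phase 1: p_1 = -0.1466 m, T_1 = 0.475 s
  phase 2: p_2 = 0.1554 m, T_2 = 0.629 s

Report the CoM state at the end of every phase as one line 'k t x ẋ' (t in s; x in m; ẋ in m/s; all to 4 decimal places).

1 0.4750 0.1747 0.8547
2 1.1040 1.1781 3.2947

phase 1: p=-0.1466, T=0.475, ωT=1.478152, cosh=2.306448, sinh=2.078389; start (x,ẋ)=(0.023600, -0.106700) → end (x,ẋ)=(0.174694, 0.854711)
phase 2: p=0.1554, T=0.629, ωT=1.957385, cosh=3.611007, sinh=3.469780; start (x,ẋ)=(0.174694, 0.854711) → end (x,ẋ)=(1.178078, 3.294700)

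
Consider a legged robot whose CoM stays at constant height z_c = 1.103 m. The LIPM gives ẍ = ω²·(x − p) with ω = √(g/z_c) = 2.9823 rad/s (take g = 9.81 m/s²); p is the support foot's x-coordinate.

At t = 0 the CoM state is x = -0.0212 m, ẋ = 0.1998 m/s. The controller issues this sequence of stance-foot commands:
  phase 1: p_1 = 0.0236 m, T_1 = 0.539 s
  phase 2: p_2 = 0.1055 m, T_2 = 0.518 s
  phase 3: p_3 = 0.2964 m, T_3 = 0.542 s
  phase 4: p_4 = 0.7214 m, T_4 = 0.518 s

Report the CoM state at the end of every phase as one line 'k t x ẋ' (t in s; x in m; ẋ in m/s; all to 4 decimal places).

phase 1: p=0.0236, T=0.539, ωT=1.607460, cosh=2.595257, sinh=2.394861; start (x,ẋ)=(-0.021200, 0.199800) → end (x,ẋ)=(0.067777, 0.198562)
phase 2: p=0.1055, T=0.518, ωT=1.544831, cosh=2.450265, sinh=2.236917; start (x,ẋ)=(0.067777, 0.198562) → end (x,ẋ)=(0.162003, 0.234873)
phase 3: p=0.2964, T=0.542, ωT=1.616407, cosh=2.616788, sinh=2.418177; start (x,ẋ)=(0.162003, 0.234873) → end (x,ẋ)=(0.135155, -0.354625)
phase 4: p=0.7214, T=0.518, ωT=1.544831, cosh=2.450265, sinh=2.236917; start (x,ẋ)=(0.135155, -0.354625) → end (x,ẋ)=(-0.981046, -4.779855)

1 0.5390 0.0678 0.1986
2 1.0570 0.1620 0.2349
3 1.5990 0.1352 -0.3546
4 2.1170 -0.9810 -4.7799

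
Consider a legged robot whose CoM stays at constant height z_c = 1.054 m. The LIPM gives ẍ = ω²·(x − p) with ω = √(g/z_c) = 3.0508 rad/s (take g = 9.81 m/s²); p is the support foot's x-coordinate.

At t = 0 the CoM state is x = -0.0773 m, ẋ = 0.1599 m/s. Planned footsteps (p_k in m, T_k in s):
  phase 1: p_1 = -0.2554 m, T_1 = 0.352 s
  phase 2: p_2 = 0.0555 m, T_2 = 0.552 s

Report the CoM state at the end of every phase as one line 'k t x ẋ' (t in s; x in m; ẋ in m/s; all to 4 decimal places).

1 0.3520 0.1034 0.9636
2 0.9040 1.0104 3.0650

phase 1: p=-0.2554, T=0.352, ωT=1.073882, cosh=1.634199, sinh=1.292519; start (x,ẋ)=(-0.077300, 0.159900) → end (x,ẋ)=(0.103395, 0.963595)
phase 2: p=0.0555, T=0.552, ωT=1.684042, cosh=2.786454, sinh=2.600832; start (x,ẋ)=(0.103395, 0.963595) → end (x,ẋ)=(1.010430, 3.065042)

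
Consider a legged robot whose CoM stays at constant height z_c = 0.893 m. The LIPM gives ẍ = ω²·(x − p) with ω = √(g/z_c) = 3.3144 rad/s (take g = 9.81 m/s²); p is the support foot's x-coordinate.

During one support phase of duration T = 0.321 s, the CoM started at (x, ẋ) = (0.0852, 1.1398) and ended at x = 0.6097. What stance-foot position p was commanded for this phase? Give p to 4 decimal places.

ωT = 3.3144·0.321 = 1.063922; cosh(ωT) = 1.621407, sinh(ωT) = 1.276308
x(T) = p + (x₀−p)·cosh(ωT) + (ẋ₀/ω)·sinh(ωT) ⇒ p·(1 − cosh) = x(T) − x₀·cosh − (ẋ₀/ω)·sinh
numerator   = 0.6097 − (0.0852)·1.621407 − (1.1398/3.3144)·1.276308 = 0.032642
denominator = 1 − 1.621407 = -0.621407
p = 0.032642 / -0.621407 = -0.0525

p = -0.0525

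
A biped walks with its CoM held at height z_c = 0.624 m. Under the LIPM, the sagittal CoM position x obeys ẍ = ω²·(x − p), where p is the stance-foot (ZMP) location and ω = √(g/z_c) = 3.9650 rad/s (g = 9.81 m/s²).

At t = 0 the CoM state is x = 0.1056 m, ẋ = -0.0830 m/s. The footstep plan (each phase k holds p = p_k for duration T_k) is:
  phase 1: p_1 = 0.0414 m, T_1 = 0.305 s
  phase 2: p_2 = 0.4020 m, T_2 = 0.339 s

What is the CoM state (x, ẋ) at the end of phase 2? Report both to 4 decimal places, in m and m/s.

phase 1: p=0.0414, T=0.305, ωT=1.209325, cosh=1.824810, sinh=1.526412; start (x,ẋ)=(0.105600, -0.083000) → end (x,ẋ)=(0.126600, 0.237093)
phase 2: p=0.4020, T=0.339, ωT=1.344135, cosh=2.047817, sinh=1.787051; start (x,ẋ)=(0.126600, 0.237093) → end (x,ẋ)=(-0.055109, -1.465865)

x = -0.0551, ẋ = -1.4659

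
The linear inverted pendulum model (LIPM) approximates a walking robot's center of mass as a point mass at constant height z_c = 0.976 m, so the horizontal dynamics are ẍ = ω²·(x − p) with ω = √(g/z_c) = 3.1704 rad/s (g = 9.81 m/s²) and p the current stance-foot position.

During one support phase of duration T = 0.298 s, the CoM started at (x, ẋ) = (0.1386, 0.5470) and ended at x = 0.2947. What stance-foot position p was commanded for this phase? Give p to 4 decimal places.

ωT = 3.1704·0.298 = 0.944779; cosh(ωT) = 1.480505, sinh(ωT) = 1.091740
x(T) = p + (x₀−p)·cosh(ωT) + (ẋ₀/ω)·sinh(ωT) ⇒ p·(1 − cosh) = x(T) − x₀·cosh − (ẋ₀/ω)·sinh
numerator   = 0.2947 − (0.1386)·1.480505 − (0.5470/3.1704)·1.091740 = -0.098860
denominator = 1 − 1.480505 = -0.480505
p = -0.098860 / -0.480505 = 0.2057

p = 0.2057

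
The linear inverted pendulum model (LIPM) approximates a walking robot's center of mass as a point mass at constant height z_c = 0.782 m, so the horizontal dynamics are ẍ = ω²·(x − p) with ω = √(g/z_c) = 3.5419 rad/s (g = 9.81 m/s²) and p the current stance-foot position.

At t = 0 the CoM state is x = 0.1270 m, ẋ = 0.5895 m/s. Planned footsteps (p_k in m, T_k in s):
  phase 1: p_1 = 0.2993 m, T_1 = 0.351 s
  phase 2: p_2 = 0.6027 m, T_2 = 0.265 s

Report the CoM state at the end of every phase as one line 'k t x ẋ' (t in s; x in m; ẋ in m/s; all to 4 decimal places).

phase 1: p=0.2993, T=0.351, ωT=1.243207, cosh=1.877585, sinh=1.589128; start (x,ẋ)=(0.127000, 0.589500) → end (x,ẋ)=(0.240280, 0.137041)
phase 2: p=0.6027, T=0.265, ωT=0.938604, cosh=1.473791, sinh=1.082618; start (x,ẋ)=(0.240280, 0.137041) → end (x,ẋ)=(0.110457, -1.187738)

1 0.3510 0.2403 0.1370
2 0.6160 0.1105 -1.1877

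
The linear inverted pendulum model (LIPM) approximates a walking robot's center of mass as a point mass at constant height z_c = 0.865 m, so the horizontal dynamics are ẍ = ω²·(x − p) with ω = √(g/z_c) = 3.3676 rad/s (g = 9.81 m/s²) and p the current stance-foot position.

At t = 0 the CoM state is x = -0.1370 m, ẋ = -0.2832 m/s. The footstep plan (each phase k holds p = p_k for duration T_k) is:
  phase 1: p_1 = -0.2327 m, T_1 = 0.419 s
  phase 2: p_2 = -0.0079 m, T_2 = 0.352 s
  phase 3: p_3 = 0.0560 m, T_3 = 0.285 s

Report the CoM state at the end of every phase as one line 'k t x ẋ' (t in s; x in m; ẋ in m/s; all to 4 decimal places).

1 0.4190 -0.1870 0.0063
2 0.7710 -0.3255 -0.8832
3 1.0560 -0.8073 -2.7534

phase 1: p=-0.2327, T=0.419, ωT=1.411024, cosh=2.172023, sinh=1.928130; start (x,ẋ)=(-0.137000, -0.283200) → end (x,ẋ)=(-0.186984, 0.006279)
phase 2: p=-0.0079, T=0.352, ωT=1.185395, cosh=1.788803, sinh=1.483177; start (x,ẋ)=(-0.186984, 0.006279) → end (x,ẋ)=(-0.325481, -0.883249)
phase 3: p=0.0560, T=0.285, ωT=0.959766, cosh=1.497034, sinh=1.114051; start (x,ẋ)=(-0.325481, -0.883249) → end (x,ẋ)=(-0.807282, -2.753448)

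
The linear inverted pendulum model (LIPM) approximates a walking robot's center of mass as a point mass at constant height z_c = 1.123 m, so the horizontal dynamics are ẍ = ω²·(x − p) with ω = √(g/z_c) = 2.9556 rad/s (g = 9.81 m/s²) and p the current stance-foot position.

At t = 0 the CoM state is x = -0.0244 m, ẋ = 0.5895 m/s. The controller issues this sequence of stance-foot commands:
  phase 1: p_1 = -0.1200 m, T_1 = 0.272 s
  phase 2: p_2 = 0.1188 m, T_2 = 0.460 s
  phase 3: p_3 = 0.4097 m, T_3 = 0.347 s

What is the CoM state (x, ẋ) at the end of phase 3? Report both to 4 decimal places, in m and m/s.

phase 1: p=-0.1200, T=0.272, ωT=0.803923, cosh=1.340929, sinh=0.893360; start (x,ẋ)=(-0.024400, 0.589500) → end (x,ẋ)=(0.186375, 1.042902)
phase 2: p=0.1188, T=0.460, ωT=1.359576, cosh=2.075656, sinh=1.818886; start (x,ẋ)=(0.186375, 1.042902) → end (x,ẋ)=(0.900868, 2.527982)
phase 3: p=0.4097, T=0.347, ωT=1.025593, cosh=1.573666, sinh=1.215083; start (x,ẋ)=(0.900868, 2.527982) → end (x,ẋ)=(2.221918, 5.742131)

x = 2.2219, ẋ = 5.7421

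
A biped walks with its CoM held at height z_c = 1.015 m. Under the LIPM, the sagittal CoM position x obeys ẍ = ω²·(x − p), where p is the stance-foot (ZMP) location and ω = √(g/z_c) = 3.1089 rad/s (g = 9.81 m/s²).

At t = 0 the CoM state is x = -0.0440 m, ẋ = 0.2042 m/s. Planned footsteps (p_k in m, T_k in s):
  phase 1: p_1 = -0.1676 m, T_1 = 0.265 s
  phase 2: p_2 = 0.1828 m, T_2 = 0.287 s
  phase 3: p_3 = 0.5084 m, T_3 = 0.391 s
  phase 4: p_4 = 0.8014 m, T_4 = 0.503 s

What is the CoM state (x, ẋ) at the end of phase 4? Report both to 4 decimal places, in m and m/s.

x = -0.9730, ẋ = -5.2372

phase 1: p=-0.1676, T=0.265, ωT=0.823859, cosh=1.359007, sinh=0.920271; start (x,ẋ)=(-0.044000, 0.204200) → end (x,ẋ)=(0.060819, 0.631132)
phase 2: p=0.1828, T=0.287, ωT=0.892254, cosh=1.425178, sinh=1.015447; start (x,ẋ)=(0.060819, 0.631132) → end (x,ẋ)=(0.215099, 0.514391)
phase 3: p=0.5084, T=0.391, ωT=1.215580, cosh=1.834394, sinh=1.537856; start (x,ẋ)=(0.215099, 0.514391) → end (x,ẋ)=(0.224821, -0.458687)
phase 4: p=0.8014, T=0.503, ωT=1.563777, cosh=2.493086, sinh=2.283742; start (x,ẋ)=(0.224821, -0.458687) → end (x,ẋ)=(-0.973005, -5.237215)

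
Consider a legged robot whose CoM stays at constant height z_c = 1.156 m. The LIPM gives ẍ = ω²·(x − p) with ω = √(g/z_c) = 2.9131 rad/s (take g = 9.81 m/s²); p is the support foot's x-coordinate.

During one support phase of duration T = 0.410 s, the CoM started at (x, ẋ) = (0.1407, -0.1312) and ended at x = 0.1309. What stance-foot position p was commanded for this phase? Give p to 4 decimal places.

p = 0.0687

ωT = 2.9131·0.410 = 1.194371; cosh(ωT) = 1.802187, sinh(ωT) = 1.499293
x(T) = p + (x₀−p)·cosh(ωT) + (ẋ₀/ω)·sinh(ωT) ⇒ p·(1 − cosh) = x(T) − x₀·cosh − (ẋ₀/ω)·sinh
numerator   = 0.1309 − (0.1407)·1.802187 − (-0.1312/2.9131)·1.499293 = -0.055143
denominator = 1 − 1.802187 = -0.802187
p = -0.055143 / -0.802187 = 0.0687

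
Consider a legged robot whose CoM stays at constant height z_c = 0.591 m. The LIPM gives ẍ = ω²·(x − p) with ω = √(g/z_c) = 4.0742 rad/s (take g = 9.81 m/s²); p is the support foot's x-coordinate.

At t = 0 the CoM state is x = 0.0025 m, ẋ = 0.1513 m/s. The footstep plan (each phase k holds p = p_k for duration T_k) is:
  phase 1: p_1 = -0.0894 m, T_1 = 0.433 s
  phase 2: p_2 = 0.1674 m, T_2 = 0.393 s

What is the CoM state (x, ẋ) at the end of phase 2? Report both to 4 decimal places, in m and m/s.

x = 1.3730, ẋ = 5.1152

phase 1: p=-0.0894, T=0.433, ωT=1.764129, cosh=3.003910, sinh=2.832574; start (x,ẋ)=(0.002500, 0.151300) → end (x,ẋ)=(0.291850, 1.515061)
phase 2: p=0.1674, T=0.393, ωT=1.601161, cosh=2.580223, sinh=2.378561; start (x,ẋ)=(0.291850, 1.515061) → end (x,ẋ)=(1.373018, 5.115209)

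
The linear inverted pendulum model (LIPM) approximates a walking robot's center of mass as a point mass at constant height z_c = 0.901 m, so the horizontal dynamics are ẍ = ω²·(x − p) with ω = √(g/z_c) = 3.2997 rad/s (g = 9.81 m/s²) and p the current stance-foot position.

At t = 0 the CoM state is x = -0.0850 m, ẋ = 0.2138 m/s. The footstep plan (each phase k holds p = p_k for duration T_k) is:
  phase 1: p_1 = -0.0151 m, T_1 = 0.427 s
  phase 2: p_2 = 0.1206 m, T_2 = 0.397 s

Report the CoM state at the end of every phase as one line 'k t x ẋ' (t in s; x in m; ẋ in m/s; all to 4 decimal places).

1 0.4270 -0.0420 0.0198
2 0.8240 -0.1923 -0.8824

phase 1: p=-0.0151, T=0.427, ωT=1.408972, cosh=2.168070, sinh=1.923676; start (x,ẋ)=(-0.085000, 0.213800) → end (x,ẋ)=(-0.042006, 0.019839)
phase 2: p=0.1206, T=0.397, ωT=1.309981, cosh=1.987964, sinh=1.718139; start (x,ẋ)=(-0.042006, 0.019839) → end (x,ẋ)=(-0.192324, -0.882428)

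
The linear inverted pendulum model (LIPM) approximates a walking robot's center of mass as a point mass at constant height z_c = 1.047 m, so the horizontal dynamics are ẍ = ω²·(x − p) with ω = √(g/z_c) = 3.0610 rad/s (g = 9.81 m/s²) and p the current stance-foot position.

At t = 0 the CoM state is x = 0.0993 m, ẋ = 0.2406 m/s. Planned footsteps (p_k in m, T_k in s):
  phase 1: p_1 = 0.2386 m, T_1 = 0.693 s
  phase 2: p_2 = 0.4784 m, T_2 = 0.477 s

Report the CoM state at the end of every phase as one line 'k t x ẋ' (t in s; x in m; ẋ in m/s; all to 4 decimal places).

1 0.6930 -0.0276 -0.7350
2 1.1700 -1.1590 -4.8232

phase 1: p=0.2386, T=0.693, ωT=2.121273, cosh=4.230814, sinh=4.110935; start (x,ẋ)=(0.099300, 0.240600) → end (x,ẋ)=(-0.027626, -0.734958)
phase 2: p=0.4784, T=0.477, ωT=1.460097, cosh=2.269295, sinh=2.037082; start (x,ẋ)=(-0.027626, -0.734958) → end (x,ẋ)=(-1.159033, -4.823163)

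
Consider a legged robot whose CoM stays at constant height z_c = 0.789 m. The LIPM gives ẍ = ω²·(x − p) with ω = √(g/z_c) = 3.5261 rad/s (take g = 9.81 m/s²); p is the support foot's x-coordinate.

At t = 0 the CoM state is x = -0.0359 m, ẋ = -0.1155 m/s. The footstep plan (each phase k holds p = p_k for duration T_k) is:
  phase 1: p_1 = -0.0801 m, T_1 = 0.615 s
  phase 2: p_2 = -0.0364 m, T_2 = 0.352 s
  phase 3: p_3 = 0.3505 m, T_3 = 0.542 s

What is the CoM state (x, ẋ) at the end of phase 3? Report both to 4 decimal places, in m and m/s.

phase 1: p=-0.0801, T=0.615, ωT=2.168551, cosh=4.429975, sinh=4.315632; start (x,ẋ)=(-0.035900, -0.115500) → end (x,ẋ)=(-0.025657, 0.160945)
phase 2: p=-0.0364, T=0.352, ωT=1.241187, cosh=1.874380, sinh=1.585339; start (x,ẋ)=(-0.025657, 0.160945) → end (x,ẋ)=(0.056098, 0.361727)
phase 3: p=0.3505, T=0.542, ωT=1.911146, cosh=3.454372, sinh=3.306461; start (x,ẋ)=(0.056098, 0.361727) → end (x,ẋ)=(-0.327280, -2.182871)

x = -0.3273, ẋ = -2.1829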